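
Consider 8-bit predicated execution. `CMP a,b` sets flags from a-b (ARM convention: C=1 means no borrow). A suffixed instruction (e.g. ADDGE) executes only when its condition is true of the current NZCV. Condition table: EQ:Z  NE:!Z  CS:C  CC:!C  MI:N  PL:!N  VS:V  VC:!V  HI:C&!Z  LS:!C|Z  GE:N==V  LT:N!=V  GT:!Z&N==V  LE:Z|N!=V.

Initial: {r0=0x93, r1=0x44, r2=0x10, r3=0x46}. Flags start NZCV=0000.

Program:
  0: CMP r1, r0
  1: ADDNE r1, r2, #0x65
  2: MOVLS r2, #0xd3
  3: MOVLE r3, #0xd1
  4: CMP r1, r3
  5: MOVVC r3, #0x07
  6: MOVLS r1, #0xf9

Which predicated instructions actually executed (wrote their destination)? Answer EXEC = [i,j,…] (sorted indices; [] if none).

[0] flags=1001 → (cmp)
[1] flags=1001 NE?T → r1=0x75
[2] flags=1001 LS?T → r2=0xd3
[3] flags=1001 LE?F → skip
[4] flags=0010 → (cmp)
[5] flags=0010 VC?T → r3=0x07
[6] flags=0010 LS?F → skip

EXEC = [1,2,5]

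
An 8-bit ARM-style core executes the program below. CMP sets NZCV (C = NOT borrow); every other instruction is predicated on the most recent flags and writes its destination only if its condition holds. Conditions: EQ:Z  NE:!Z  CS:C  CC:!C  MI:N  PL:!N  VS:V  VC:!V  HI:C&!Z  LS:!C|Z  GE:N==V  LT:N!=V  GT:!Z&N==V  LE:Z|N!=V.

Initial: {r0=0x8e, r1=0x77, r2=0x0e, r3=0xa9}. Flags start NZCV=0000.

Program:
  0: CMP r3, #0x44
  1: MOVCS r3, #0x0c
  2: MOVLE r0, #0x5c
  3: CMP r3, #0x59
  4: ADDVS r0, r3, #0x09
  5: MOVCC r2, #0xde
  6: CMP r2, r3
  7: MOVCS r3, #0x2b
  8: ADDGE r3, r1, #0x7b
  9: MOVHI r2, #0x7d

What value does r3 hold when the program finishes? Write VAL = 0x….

0: ✓ CMP  NZCV=0011
1: ✓ MOVCS  r3←0x0c
2: ✓ MOVLE  r0←0x5c
3: ✓ CMP  NZCV=1000
4: · ADDVS
5: ✓ MOVCC  r2←0xde
6: ✓ CMP  NZCV=1010
7: ✓ MOVCS  r3←0x2b
8: · ADDGE
9: ✓ MOVHI  r2←0x7d

VAL = 0x2b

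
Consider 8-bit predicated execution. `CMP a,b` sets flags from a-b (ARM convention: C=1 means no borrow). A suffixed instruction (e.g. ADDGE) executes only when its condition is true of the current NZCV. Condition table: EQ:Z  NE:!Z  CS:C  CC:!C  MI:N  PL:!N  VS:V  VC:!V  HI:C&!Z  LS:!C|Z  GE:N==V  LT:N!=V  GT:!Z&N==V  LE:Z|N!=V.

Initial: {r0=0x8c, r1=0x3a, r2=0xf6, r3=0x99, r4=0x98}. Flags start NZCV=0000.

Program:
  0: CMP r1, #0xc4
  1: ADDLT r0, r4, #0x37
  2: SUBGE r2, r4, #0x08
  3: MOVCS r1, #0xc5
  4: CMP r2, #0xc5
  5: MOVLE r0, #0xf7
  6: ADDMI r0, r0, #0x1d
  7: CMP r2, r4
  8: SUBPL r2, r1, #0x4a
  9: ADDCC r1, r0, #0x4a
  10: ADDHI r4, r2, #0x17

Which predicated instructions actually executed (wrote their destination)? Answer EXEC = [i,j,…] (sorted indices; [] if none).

EXEC = [2,5,6,9]

[0] flags=0000 → (cmp)
[1] flags=0000 LT?F → skip
[2] flags=0000 GE?T → r2=0x90
[3] flags=0000 CS?F → skip
[4] flags=1000 → (cmp)
[5] flags=1000 LE?T → r0=0xf7
[6] flags=1000 MI?T → r0=0x14
[7] flags=1000 → (cmp)
[8] flags=1000 PL?F → skip
[9] flags=1000 CC?T → r1=0x5e
[10] flags=1000 HI?F → skip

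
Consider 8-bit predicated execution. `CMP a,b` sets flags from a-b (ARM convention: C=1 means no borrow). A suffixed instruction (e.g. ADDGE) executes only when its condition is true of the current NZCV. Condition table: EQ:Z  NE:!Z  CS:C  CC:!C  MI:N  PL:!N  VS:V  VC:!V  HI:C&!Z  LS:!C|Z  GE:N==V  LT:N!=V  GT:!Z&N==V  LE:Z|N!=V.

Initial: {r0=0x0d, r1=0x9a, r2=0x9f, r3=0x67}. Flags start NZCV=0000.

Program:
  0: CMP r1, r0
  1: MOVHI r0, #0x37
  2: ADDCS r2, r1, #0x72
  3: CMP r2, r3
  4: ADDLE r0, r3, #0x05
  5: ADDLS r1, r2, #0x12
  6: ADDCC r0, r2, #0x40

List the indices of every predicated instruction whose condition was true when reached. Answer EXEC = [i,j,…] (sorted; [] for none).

EXEC = [1,2,4,5,6]

0: ✓ CMP  NZCV=1010
1: ✓ MOVHI  r0←0x37
2: ✓ ADDCS  r2←0x0c
3: ✓ CMP  NZCV=1000
4: ✓ ADDLE  r0←0x6c
5: ✓ ADDLS  r1←0x1e
6: ✓ ADDCC  r0←0x4c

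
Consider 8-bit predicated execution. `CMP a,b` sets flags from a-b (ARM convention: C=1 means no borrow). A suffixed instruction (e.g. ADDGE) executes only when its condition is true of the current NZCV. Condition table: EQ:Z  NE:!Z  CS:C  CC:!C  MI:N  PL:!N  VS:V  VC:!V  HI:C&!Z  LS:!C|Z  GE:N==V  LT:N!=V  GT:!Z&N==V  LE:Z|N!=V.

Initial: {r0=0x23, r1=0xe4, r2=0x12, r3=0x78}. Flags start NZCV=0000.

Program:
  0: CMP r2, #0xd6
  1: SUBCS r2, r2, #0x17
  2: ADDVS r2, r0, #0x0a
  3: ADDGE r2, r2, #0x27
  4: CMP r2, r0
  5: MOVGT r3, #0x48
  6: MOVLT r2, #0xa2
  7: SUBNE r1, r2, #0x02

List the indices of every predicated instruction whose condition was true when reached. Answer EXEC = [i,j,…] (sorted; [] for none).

0: ✓ CMP  NZCV=0000
1: · SUBCS
2: · ADDVS
3: ✓ ADDGE  r2←0x39
4: ✓ CMP  NZCV=0010
5: ✓ MOVGT  r3←0x48
6: · MOVLT
7: ✓ SUBNE  r1←0x37

EXEC = [3,5,7]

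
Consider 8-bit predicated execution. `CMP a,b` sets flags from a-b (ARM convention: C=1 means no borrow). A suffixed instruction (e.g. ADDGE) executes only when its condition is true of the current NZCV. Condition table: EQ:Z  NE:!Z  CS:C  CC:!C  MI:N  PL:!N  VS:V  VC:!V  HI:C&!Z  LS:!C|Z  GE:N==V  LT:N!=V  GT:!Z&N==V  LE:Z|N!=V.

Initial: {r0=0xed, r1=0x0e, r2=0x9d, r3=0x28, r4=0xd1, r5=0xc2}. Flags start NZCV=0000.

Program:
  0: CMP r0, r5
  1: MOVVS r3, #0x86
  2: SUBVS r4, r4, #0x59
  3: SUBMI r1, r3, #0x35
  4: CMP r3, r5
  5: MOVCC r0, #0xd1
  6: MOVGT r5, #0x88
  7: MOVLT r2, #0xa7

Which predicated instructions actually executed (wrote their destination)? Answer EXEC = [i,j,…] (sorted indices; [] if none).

[0] flags=0010 → (cmp)
[1] flags=0010 VS?F → skip
[2] flags=0010 VS?F → skip
[3] flags=0010 MI?F → skip
[4] flags=0000 → (cmp)
[5] flags=0000 CC?T → r0=0xd1
[6] flags=0000 GT?T → r5=0x88
[7] flags=0000 LT?F → skip

EXEC = [5,6]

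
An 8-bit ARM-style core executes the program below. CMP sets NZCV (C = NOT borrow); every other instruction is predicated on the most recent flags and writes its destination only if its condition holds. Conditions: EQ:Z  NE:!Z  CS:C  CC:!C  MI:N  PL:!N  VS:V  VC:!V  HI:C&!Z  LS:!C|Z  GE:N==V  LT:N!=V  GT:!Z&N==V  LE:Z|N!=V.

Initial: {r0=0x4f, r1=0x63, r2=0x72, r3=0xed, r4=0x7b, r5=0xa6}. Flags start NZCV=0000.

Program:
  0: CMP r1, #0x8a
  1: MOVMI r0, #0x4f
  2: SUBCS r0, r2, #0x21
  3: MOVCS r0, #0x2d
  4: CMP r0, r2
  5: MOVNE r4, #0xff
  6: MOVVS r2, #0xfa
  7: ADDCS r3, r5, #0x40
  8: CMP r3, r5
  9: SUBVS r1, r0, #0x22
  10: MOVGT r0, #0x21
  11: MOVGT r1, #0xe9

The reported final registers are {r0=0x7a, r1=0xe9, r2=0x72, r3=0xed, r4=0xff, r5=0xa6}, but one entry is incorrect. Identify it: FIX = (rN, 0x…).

0: ✓ CMP  NZCV=1001
1: ✓ MOVMI  r0←0x4f
2: · SUBCS
3: · MOVCS
4: ✓ CMP  NZCV=1000
5: ✓ MOVNE  r4←0xff
6: · MOVVS
7: · ADDCS
8: ✓ CMP  NZCV=0010
9: · SUBVS
10: ✓ MOVGT  r0←0x21
11: ✓ MOVGT  r1←0xe9

FIX = (r0, 0x21)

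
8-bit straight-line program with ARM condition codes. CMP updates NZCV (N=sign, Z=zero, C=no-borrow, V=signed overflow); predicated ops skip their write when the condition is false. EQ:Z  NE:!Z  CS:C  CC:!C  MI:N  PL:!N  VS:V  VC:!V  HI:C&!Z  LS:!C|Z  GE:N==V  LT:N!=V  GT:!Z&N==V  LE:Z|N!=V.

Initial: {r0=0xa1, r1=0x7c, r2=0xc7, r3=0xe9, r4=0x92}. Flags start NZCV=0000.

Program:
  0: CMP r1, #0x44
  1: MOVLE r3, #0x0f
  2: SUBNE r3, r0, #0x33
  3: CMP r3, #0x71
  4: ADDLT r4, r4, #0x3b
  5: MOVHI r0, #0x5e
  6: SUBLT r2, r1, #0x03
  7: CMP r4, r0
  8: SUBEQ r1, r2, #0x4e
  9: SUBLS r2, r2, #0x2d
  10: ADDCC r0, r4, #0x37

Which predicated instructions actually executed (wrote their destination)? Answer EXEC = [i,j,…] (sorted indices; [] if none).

EXEC = [2,4,6]

[0] flags=0010 → (cmp)
[1] flags=0010 LE?F → skip
[2] flags=0010 NE?T → r3=0x6e
[3] flags=1000 → (cmp)
[4] flags=1000 LT?T → r4=0xcd
[5] flags=1000 HI?F → skip
[6] flags=1000 LT?T → r2=0x79
[7] flags=0010 → (cmp)
[8] flags=0010 EQ?F → skip
[9] flags=0010 LS?F → skip
[10] flags=0010 CC?F → skip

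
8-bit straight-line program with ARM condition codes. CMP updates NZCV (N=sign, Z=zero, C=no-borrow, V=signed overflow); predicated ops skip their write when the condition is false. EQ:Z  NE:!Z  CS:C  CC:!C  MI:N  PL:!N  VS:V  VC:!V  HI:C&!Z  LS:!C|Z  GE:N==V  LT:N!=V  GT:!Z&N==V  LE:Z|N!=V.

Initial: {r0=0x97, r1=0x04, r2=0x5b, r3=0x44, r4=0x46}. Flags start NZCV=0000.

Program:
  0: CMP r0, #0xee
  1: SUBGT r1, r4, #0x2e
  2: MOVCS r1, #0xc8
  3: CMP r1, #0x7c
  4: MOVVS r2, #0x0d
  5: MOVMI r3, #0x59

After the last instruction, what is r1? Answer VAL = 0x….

0: ✓ CMP  NZCV=1000
1: · SUBGT
2: · MOVCS
3: ✓ CMP  NZCV=1000
4: · MOVVS
5: ✓ MOVMI  r3←0x59

VAL = 0x04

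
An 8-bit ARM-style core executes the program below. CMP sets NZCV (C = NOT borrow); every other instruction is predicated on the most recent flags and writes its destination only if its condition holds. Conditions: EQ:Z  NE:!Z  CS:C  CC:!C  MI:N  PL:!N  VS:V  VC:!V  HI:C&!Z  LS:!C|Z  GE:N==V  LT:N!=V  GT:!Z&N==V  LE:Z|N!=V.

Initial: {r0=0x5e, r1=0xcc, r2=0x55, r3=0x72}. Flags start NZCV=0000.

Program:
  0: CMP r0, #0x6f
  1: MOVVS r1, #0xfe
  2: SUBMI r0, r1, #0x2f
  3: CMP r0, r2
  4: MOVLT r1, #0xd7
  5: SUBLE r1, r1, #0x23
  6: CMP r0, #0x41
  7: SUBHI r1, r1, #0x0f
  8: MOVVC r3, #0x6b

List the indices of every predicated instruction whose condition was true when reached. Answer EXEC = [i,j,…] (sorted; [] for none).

EXEC = [2,4,5,7]

0: ✓ CMP  NZCV=1000
1: · MOVVS
2: ✓ SUBMI  r0←0x9d
3: ✓ CMP  NZCV=0011
4: ✓ MOVLT  r1←0xd7
5: ✓ SUBLE  r1←0xb4
6: ✓ CMP  NZCV=0011
7: ✓ SUBHI  r1←0xa5
8: · MOVVC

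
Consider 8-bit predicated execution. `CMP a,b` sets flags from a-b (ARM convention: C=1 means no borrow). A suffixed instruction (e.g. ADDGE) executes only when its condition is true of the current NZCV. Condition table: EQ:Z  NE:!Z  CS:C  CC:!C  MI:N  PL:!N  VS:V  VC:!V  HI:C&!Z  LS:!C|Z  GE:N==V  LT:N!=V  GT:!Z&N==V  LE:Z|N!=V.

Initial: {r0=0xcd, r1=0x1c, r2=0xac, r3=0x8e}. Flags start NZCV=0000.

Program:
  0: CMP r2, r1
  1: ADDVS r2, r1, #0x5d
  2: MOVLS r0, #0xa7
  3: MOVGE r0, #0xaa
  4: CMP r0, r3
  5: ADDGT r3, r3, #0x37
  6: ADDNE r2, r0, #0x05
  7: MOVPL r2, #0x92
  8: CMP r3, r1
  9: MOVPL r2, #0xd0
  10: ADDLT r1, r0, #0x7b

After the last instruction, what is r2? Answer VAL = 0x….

VAL = 0x92

[0] flags=1010 → (cmp)
[1] flags=1010 VS?F → skip
[2] flags=1010 LS?F → skip
[3] flags=1010 GE?F → skip
[4] flags=0010 → (cmp)
[5] flags=0010 GT?T → r3=0xc5
[6] flags=0010 NE?T → r2=0xd2
[7] flags=0010 PL?T → r2=0x92
[8] flags=1010 → (cmp)
[9] flags=1010 PL?F → skip
[10] flags=1010 LT?T → r1=0x48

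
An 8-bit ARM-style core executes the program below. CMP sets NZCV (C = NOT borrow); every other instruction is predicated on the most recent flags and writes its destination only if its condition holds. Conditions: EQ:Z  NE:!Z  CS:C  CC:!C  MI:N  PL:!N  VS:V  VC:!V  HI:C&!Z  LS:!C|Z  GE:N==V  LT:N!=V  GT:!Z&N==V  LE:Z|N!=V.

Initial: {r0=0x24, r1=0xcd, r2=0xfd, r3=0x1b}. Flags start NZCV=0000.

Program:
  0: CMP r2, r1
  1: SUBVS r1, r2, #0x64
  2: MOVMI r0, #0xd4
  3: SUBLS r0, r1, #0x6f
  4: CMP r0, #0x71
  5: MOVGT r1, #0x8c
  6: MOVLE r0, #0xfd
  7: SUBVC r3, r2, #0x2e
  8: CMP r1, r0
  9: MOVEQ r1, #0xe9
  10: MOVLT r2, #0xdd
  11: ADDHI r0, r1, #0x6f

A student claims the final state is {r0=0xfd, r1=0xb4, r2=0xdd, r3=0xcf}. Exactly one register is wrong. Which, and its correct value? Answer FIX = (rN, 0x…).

FIX = (r1, 0xcd)

0: ✓ CMP  NZCV=0010
1: · SUBVS
2: · MOVMI
3: · SUBLS
4: ✓ CMP  NZCV=1000
5: · MOVGT
6: ✓ MOVLE  r0←0xfd
7: ✓ SUBVC  r3←0xcf
8: ✓ CMP  NZCV=1000
9: · MOVEQ
10: ✓ MOVLT  r2←0xdd
11: · ADDHI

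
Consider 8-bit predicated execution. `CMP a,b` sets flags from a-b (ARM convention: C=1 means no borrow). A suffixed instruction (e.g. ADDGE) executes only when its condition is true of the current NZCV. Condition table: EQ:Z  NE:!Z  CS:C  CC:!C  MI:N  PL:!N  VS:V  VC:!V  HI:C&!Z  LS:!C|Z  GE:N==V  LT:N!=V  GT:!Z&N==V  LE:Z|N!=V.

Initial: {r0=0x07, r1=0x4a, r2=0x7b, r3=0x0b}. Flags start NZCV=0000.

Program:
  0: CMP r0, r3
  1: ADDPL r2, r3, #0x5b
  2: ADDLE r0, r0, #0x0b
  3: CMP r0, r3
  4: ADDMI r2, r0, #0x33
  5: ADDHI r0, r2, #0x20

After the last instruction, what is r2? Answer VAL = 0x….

0: ✓ CMP  NZCV=1000
1: · ADDPL
2: ✓ ADDLE  r0←0x12
3: ✓ CMP  NZCV=0010
4: · ADDMI
5: ✓ ADDHI  r0←0x9b

VAL = 0x7b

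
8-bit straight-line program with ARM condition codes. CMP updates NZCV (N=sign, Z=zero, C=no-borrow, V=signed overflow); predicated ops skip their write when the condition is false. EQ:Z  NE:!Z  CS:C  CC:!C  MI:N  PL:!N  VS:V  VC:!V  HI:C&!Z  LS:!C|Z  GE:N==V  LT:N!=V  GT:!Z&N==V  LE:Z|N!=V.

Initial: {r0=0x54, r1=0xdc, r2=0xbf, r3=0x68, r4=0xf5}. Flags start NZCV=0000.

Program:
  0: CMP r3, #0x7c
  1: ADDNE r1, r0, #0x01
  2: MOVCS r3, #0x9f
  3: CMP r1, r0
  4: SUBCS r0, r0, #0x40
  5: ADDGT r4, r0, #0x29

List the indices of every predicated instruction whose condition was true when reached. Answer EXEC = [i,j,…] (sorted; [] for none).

0: ✓ CMP  NZCV=1000
1: ✓ ADDNE  r1←0x55
2: · MOVCS
3: ✓ CMP  NZCV=0010
4: ✓ SUBCS  r0←0x14
5: ✓ ADDGT  r4←0x3d

EXEC = [1,4,5]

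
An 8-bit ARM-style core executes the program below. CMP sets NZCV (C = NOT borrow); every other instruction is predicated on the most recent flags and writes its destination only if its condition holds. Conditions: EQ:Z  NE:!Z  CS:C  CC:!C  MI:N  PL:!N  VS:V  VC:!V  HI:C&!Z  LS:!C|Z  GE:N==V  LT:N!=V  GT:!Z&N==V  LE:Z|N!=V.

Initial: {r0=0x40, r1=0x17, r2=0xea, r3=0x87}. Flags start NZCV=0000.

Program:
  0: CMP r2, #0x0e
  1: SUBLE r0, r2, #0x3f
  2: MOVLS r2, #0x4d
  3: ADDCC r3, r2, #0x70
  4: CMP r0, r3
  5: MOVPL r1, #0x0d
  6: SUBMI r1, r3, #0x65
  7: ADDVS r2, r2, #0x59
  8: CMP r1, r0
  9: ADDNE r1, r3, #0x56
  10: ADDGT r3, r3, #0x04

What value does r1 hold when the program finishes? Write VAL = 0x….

0: ✓ CMP  NZCV=1010
1: ✓ SUBLE  r0←0xab
2: · MOVLS
3: · ADDCC
4: ✓ CMP  NZCV=0010
5: ✓ MOVPL  r1←0x0d
6: · SUBMI
7: · ADDVS
8: ✓ CMP  NZCV=0000
9: ✓ ADDNE  r1←0xdd
10: ✓ ADDGT  r3←0x8b

VAL = 0xdd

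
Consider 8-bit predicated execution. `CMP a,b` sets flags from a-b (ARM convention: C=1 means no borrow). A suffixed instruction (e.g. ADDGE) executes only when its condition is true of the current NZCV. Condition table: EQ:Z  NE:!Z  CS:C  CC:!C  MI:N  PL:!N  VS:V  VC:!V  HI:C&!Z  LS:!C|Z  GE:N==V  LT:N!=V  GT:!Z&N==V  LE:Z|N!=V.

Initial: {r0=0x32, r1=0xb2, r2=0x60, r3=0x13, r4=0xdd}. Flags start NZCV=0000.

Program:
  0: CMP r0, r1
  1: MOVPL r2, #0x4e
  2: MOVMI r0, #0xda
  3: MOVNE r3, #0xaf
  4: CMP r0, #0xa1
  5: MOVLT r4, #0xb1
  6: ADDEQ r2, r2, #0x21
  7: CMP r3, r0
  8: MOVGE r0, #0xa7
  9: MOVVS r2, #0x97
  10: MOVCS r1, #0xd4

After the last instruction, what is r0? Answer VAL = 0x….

[0] flags=1001 → (cmp)
[1] flags=1001 PL?F → skip
[2] flags=1001 MI?T → r0=0xda
[3] flags=1001 NE?T → r3=0xaf
[4] flags=0010 → (cmp)
[5] flags=0010 LT?F → skip
[6] flags=0010 EQ?F → skip
[7] flags=1000 → (cmp)
[8] flags=1000 GE?F → skip
[9] flags=1000 VS?F → skip
[10] flags=1000 CS?F → skip

VAL = 0xda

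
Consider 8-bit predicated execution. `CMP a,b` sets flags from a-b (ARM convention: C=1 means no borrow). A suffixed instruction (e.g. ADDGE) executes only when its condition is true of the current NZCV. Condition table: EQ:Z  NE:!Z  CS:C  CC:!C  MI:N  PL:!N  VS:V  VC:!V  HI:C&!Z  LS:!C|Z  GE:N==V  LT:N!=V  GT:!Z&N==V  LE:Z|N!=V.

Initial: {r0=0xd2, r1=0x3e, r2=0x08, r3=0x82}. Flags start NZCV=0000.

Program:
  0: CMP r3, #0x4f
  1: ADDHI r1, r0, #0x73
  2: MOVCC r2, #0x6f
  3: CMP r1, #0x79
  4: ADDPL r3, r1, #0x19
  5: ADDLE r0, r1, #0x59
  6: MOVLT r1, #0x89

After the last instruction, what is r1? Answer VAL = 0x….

VAL = 0x89

0: ✓ CMP  NZCV=0011
1: ✓ ADDHI  r1←0x45
2: · MOVCC
3: ✓ CMP  NZCV=1000
4: · ADDPL
5: ✓ ADDLE  r0←0x9e
6: ✓ MOVLT  r1←0x89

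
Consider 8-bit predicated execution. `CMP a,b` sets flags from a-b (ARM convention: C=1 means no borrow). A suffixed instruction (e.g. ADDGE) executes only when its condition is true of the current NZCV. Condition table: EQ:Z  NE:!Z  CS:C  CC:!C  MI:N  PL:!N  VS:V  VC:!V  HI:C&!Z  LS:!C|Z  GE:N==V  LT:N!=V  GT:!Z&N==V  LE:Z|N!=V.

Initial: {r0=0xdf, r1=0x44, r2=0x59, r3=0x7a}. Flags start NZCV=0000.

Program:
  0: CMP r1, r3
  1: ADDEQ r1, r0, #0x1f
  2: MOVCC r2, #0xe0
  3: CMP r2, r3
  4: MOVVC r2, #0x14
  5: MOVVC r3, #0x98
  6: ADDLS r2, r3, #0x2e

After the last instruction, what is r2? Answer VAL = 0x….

VAL = 0xe0

0: ✓ CMP  NZCV=1000
1: · ADDEQ
2: ✓ MOVCC  r2←0xe0
3: ✓ CMP  NZCV=0011
4: · MOVVC
5: · MOVVC
6: · ADDLS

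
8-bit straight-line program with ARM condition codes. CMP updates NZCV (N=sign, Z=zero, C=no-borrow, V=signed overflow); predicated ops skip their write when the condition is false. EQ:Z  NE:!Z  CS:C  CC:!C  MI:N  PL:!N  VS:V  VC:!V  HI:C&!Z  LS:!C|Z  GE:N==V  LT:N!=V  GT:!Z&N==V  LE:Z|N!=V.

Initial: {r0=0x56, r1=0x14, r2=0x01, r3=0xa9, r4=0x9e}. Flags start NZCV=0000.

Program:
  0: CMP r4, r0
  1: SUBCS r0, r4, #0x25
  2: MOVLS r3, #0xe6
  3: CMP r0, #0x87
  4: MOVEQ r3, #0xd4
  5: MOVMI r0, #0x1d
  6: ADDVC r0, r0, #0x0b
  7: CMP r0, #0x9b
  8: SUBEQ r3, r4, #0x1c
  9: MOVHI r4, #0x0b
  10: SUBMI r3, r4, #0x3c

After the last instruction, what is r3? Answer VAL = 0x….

[0] flags=0011 → (cmp)
[1] flags=0011 CS?T → r0=0x79
[2] flags=0011 LS?F → skip
[3] flags=1001 → (cmp)
[4] flags=1001 EQ?F → skip
[5] flags=1001 MI?T → r0=0x1d
[6] flags=1001 VC?F → skip
[7] flags=1001 → (cmp)
[8] flags=1001 EQ?F → skip
[9] flags=1001 HI?F → skip
[10] flags=1001 MI?T → r3=0x62

VAL = 0x62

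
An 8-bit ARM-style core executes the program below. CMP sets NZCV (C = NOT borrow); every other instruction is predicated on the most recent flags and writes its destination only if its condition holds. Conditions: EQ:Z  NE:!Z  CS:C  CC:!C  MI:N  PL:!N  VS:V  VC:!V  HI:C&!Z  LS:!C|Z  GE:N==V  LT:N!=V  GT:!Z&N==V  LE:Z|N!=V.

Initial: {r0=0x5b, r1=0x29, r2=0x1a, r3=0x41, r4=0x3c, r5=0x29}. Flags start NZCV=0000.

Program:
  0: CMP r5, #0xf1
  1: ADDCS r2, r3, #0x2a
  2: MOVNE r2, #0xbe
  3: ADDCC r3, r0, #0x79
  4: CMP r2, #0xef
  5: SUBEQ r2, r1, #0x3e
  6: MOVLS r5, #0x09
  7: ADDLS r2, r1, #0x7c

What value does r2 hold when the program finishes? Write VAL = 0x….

[0] flags=0000 → (cmp)
[1] flags=0000 CS?F → skip
[2] flags=0000 NE?T → r2=0xbe
[3] flags=0000 CC?T → r3=0xd4
[4] flags=1000 → (cmp)
[5] flags=1000 EQ?F → skip
[6] flags=1000 LS?T → r5=0x09
[7] flags=1000 LS?T → r2=0xa5

VAL = 0xa5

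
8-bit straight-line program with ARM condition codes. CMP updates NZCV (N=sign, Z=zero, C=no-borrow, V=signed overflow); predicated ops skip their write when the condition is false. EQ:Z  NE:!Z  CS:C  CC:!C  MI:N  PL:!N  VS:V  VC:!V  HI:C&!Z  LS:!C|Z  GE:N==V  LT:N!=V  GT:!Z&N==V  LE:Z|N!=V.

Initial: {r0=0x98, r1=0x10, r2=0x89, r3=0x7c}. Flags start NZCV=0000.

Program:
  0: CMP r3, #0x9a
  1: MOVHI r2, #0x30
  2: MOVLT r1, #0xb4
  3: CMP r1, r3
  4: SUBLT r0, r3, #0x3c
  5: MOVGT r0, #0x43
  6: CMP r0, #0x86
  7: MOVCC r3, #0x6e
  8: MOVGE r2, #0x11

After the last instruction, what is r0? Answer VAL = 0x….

VAL = 0x40

[0] flags=1001 → (cmp)
[1] flags=1001 HI?F → skip
[2] flags=1001 LT?F → skip
[3] flags=1000 → (cmp)
[4] flags=1000 LT?T → r0=0x40
[5] flags=1000 GT?F → skip
[6] flags=1001 → (cmp)
[7] flags=1001 CC?T → r3=0x6e
[8] flags=1001 GE?T → r2=0x11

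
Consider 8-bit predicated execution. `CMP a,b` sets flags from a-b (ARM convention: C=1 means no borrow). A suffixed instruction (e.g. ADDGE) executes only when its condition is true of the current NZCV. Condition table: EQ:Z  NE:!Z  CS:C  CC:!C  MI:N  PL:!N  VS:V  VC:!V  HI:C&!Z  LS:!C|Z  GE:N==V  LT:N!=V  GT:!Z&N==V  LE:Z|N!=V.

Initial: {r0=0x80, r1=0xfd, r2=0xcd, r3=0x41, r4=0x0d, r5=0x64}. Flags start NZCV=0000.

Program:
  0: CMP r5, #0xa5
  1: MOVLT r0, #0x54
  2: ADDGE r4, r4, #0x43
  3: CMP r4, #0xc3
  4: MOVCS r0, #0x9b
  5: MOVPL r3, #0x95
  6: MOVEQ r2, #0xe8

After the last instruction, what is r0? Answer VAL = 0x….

VAL = 0x80

[0] flags=1001 → (cmp)
[1] flags=1001 LT?F → skip
[2] flags=1001 GE?T → r4=0x50
[3] flags=1001 → (cmp)
[4] flags=1001 CS?F → skip
[5] flags=1001 PL?F → skip
[6] flags=1001 EQ?F → skip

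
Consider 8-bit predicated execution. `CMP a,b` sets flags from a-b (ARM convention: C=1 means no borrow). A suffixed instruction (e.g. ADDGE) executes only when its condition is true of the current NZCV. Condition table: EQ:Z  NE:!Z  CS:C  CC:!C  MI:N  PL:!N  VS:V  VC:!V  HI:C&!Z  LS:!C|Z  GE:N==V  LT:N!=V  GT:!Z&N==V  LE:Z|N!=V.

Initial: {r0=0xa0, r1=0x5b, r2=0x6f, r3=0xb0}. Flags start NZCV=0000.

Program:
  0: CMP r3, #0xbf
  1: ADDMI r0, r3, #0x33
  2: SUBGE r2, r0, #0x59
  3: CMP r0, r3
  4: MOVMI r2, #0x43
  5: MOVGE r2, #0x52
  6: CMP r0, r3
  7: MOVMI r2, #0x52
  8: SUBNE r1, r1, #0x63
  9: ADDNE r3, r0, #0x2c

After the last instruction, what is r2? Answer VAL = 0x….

VAL = 0x52

0: ✓ CMP  NZCV=1000
1: ✓ ADDMI  r0←0xe3
2: · SUBGE
3: ✓ CMP  NZCV=0010
4: · MOVMI
5: ✓ MOVGE  r2←0x52
6: ✓ CMP  NZCV=0010
7: · MOVMI
8: ✓ SUBNE  r1←0xf8
9: ✓ ADDNE  r3←0x0f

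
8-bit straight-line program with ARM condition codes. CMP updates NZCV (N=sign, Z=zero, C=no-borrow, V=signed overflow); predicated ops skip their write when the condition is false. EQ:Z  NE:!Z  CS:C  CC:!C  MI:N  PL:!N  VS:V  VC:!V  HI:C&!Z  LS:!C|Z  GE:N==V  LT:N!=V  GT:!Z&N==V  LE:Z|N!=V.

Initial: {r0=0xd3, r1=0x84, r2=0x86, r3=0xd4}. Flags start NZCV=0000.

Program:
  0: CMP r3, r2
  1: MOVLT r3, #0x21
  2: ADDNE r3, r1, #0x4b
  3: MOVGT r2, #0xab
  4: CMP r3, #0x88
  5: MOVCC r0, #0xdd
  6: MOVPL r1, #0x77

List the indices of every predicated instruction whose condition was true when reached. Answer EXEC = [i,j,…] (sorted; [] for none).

[0] flags=0010 → (cmp)
[1] flags=0010 LT?F → skip
[2] flags=0010 NE?T → r3=0xcf
[3] flags=0010 GT?T → r2=0xab
[4] flags=0010 → (cmp)
[5] flags=0010 CC?F → skip
[6] flags=0010 PL?T → r1=0x77

EXEC = [2,3,6]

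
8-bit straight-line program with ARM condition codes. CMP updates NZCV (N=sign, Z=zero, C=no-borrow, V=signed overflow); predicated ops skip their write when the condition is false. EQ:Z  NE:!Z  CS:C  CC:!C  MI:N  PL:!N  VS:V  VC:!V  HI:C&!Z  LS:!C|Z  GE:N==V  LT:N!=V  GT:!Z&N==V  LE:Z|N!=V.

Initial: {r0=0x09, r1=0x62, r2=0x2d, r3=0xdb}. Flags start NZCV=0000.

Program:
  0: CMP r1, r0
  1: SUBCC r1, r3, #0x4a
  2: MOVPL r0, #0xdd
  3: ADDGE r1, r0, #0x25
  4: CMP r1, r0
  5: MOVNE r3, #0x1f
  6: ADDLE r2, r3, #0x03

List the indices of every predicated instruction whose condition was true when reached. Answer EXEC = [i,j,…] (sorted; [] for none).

0: ✓ CMP  NZCV=0010
1: · SUBCC
2: ✓ MOVPL  r0←0xdd
3: ✓ ADDGE  r1←0x02
4: ✓ CMP  NZCV=0000
5: ✓ MOVNE  r3←0x1f
6: · ADDLE

EXEC = [2,3,5]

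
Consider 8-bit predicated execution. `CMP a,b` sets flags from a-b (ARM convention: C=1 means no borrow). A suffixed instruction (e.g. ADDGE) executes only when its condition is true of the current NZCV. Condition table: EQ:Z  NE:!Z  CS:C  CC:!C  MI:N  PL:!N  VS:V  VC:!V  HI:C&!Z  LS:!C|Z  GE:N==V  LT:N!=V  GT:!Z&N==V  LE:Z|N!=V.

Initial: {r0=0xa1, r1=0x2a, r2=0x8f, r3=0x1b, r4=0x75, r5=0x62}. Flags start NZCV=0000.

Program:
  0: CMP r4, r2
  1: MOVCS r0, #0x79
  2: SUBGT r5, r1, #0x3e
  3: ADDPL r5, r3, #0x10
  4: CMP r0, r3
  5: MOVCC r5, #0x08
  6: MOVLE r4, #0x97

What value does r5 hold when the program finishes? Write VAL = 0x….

VAL = 0xec

[0] flags=1001 → (cmp)
[1] flags=1001 CS?F → skip
[2] flags=1001 GT?T → r5=0xec
[3] flags=1001 PL?F → skip
[4] flags=1010 → (cmp)
[5] flags=1010 CC?F → skip
[6] flags=1010 LE?T → r4=0x97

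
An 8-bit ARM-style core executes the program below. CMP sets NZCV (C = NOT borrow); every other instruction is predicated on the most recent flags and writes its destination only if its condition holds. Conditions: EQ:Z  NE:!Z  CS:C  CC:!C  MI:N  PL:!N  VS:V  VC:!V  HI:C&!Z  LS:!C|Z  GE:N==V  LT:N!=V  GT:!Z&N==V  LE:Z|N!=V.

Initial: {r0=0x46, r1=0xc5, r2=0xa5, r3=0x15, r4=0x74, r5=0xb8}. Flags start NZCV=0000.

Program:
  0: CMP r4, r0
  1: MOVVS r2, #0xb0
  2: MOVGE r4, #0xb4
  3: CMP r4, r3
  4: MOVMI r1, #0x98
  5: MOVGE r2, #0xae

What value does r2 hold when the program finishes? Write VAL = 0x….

[0] flags=0010 → (cmp)
[1] flags=0010 VS?F → skip
[2] flags=0010 GE?T → r4=0xb4
[3] flags=1010 → (cmp)
[4] flags=1010 MI?T → r1=0x98
[5] flags=1010 GE?F → skip

VAL = 0xa5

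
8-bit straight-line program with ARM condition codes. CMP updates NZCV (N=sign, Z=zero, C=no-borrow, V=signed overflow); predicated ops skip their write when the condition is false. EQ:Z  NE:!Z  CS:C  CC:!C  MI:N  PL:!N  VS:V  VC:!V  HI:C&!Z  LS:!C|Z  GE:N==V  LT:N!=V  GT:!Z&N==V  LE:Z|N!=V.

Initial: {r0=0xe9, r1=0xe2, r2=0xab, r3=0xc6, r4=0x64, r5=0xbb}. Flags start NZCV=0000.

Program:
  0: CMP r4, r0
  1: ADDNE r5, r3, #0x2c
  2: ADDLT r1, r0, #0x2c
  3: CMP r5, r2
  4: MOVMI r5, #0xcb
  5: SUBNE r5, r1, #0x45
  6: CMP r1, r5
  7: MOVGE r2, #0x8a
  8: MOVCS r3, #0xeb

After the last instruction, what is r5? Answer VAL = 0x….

VAL = 0x9d

0: ✓ CMP  NZCV=0000
1: ✓ ADDNE  r5←0xf2
2: · ADDLT
3: ✓ CMP  NZCV=0010
4: · MOVMI
5: ✓ SUBNE  r5←0x9d
6: ✓ CMP  NZCV=0010
7: ✓ MOVGE  r2←0x8a
8: ✓ MOVCS  r3←0xeb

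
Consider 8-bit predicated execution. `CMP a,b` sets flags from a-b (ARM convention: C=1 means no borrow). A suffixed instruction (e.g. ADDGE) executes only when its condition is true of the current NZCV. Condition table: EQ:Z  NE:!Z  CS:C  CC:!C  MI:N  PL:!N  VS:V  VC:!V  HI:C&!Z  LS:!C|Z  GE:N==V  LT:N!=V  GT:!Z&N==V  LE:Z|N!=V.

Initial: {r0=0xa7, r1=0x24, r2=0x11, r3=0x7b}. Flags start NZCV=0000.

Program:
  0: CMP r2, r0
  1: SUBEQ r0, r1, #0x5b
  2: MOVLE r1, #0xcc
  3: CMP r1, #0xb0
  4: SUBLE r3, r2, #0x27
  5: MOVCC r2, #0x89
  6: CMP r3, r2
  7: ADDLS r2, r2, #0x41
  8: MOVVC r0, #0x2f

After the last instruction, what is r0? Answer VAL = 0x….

VAL = 0xa7

[0] flags=0000 → (cmp)
[1] flags=0000 EQ?F → skip
[2] flags=0000 LE?F → skip
[3] flags=0000 → (cmp)
[4] flags=0000 LE?F → skip
[5] flags=0000 CC?T → r2=0x89
[6] flags=1001 → (cmp)
[7] flags=1001 LS?T → r2=0xca
[8] flags=1001 VC?F → skip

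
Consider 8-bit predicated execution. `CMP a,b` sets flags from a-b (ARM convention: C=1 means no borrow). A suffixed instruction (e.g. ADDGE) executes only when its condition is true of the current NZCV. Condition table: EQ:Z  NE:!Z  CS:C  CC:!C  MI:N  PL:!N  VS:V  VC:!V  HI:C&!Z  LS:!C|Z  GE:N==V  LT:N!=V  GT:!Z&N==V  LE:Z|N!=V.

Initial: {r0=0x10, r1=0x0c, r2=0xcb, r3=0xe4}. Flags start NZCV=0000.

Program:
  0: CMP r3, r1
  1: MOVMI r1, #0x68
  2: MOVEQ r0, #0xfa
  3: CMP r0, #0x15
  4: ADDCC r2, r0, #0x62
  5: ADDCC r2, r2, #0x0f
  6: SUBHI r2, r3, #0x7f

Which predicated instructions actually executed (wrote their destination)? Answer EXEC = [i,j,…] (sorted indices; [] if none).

EXEC = [1,4,5]

0: ✓ CMP  NZCV=1010
1: ✓ MOVMI  r1←0x68
2: · MOVEQ
3: ✓ CMP  NZCV=1000
4: ✓ ADDCC  r2←0x72
5: ✓ ADDCC  r2←0x81
6: · SUBHI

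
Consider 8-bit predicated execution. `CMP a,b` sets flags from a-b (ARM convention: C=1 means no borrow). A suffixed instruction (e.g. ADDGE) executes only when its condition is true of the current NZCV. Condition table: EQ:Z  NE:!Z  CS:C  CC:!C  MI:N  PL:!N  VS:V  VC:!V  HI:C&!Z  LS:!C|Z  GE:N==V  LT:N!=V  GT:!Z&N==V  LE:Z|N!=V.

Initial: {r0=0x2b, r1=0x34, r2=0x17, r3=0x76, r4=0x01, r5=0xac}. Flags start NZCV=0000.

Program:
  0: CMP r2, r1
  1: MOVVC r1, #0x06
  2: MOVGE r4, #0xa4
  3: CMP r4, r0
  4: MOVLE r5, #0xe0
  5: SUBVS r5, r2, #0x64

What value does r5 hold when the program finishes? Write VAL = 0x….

[0] flags=1000 → (cmp)
[1] flags=1000 VC?T → r1=0x06
[2] flags=1000 GE?F → skip
[3] flags=1000 → (cmp)
[4] flags=1000 LE?T → r5=0xe0
[5] flags=1000 VS?F → skip

VAL = 0xe0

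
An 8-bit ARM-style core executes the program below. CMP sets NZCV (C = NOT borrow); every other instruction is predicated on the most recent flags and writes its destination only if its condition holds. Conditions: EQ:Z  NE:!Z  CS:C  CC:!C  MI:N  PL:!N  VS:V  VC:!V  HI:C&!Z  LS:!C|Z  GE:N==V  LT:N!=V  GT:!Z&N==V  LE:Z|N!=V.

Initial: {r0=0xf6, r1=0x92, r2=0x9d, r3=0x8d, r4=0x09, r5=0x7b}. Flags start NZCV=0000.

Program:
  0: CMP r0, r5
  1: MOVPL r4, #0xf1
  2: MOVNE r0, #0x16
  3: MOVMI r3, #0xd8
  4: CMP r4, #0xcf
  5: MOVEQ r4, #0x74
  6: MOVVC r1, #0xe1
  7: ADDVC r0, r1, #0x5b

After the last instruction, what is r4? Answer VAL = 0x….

VAL = 0xf1

0: ✓ CMP  NZCV=0011
1: ✓ MOVPL  r4←0xf1
2: ✓ MOVNE  r0←0x16
3: · MOVMI
4: ✓ CMP  NZCV=0010
5: · MOVEQ
6: ✓ MOVVC  r1←0xe1
7: ✓ ADDVC  r0←0x3c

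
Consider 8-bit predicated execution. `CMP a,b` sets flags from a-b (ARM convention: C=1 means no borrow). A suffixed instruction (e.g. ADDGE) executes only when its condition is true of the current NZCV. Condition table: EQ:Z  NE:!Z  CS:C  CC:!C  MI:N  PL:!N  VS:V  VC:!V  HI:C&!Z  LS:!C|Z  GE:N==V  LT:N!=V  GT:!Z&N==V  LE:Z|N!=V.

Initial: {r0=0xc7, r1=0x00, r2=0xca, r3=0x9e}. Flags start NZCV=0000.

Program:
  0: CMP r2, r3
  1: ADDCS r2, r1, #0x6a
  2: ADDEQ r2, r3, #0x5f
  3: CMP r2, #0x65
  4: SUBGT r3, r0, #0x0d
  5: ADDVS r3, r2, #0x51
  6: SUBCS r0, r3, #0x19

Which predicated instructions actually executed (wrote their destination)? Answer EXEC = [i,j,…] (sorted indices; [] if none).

EXEC = [1,4,6]

0: ✓ CMP  NZCV=0010
1: ✓ ADDCS  r2←0x6a
2: · ADDEQ
3: ✓ CMP  NZCV=0010
4: ✓ SUBGT  r3←0xba
5: · ADDVS
6: ✓ SUBCS  r0←0xa1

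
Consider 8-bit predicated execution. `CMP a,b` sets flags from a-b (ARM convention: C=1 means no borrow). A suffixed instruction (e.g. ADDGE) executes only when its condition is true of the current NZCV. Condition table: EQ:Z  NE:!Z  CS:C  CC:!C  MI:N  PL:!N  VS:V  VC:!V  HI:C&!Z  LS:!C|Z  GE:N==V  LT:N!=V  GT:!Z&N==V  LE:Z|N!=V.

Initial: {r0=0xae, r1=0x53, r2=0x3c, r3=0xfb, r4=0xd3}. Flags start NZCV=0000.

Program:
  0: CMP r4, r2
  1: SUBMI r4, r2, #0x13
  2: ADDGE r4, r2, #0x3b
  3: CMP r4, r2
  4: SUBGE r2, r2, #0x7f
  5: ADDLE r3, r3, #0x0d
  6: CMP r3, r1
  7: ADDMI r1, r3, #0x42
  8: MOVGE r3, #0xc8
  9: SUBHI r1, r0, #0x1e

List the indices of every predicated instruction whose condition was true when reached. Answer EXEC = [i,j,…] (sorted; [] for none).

EXEC = [1,5,7]

[0] flags=1010 → (cmp)
[1] flags=1010 MI?T → r4=0x29
[2] flags=1010 GE?F → skip
[3] flags=1000 → (cmp)
[4] flags=1000 GE?F → skip
[5] flags=1000 LE?T → r3=0x08
[6] flags=1000 → (cmp)
[7] flags=1000 MI?T → r1=0x4a
[8] flags=1000 GE?F → skip
[9] flags=1000 HI?F → skip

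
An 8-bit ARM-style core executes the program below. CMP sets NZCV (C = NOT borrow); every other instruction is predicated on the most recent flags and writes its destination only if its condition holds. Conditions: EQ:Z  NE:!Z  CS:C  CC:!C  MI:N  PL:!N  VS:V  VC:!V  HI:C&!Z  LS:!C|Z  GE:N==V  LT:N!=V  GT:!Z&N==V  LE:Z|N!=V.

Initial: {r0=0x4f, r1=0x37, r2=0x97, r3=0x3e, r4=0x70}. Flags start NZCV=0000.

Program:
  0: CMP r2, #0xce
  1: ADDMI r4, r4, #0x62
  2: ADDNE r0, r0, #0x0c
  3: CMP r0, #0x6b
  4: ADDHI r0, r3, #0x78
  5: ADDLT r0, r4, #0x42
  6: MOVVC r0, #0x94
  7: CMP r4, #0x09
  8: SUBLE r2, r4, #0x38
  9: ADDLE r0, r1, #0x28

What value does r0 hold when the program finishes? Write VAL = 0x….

[0] flags=1000 → (cmp)
[1] flags=1000 MI?T → r4=0xd2
[2] flags=1000 NE?T → r0=0x5b
[3] flags=1000 → (cmp)
[4] flags=1000 HI?F → skip
[5] flags=1000 LT?T → r0=0x14
[6] flags=1000 VC?T → r0=0x94
[7] flags=1010 → (cmp)
[8] flags=1010 LE?T → r2=0x9a
[9] flags=1010 LE?T → r0=0x5f

VAL = 0x5f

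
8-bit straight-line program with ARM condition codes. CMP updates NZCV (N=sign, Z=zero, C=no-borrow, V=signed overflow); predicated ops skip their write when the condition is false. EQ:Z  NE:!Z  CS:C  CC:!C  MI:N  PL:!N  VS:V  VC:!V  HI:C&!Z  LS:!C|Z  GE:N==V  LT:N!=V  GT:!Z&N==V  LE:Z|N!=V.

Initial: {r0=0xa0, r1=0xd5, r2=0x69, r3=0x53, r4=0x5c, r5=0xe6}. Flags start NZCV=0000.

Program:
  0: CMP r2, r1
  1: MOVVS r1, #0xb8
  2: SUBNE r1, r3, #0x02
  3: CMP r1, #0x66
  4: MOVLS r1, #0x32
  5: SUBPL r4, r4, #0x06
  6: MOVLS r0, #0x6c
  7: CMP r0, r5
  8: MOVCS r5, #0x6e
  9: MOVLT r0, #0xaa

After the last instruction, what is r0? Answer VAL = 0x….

VAL = 0x6c

[0] flags=1001 → (cmp)
[1] flags=1001 VS?T → r1=0xb8
[2] flags=1001 NE?T → r1=0x51
[3] flags=1000 → (cmp)
[4] flags=1000 LS?T → r1=0x32
[5] flags=1000 PL?F → skip
[6] flags=1000 LS?T → r0=0x6c
[7] flags=1001 → (cmp)
[8] flags=1001 CS?F → skip
[9] flags=1001 LT?F → skip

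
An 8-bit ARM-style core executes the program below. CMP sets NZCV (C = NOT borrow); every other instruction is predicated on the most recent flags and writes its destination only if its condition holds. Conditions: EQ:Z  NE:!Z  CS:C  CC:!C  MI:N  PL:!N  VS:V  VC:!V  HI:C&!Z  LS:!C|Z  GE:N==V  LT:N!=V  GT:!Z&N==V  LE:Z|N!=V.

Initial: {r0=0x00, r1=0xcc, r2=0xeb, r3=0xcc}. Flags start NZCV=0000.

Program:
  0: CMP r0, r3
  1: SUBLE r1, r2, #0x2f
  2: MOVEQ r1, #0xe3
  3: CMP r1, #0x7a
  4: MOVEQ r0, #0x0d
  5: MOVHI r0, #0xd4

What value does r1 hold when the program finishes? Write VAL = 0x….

VAL = 0xcc

[0] flags=0000 → (cmp)
[1] flags=0000 LE?F → skip
[2] flags=0000 EQ?F → skip
[3] flags=0011 → (cmp)
[4] flags=0011 EQ?F → skip
[5] flags=0011 HI?T → r0=0xd4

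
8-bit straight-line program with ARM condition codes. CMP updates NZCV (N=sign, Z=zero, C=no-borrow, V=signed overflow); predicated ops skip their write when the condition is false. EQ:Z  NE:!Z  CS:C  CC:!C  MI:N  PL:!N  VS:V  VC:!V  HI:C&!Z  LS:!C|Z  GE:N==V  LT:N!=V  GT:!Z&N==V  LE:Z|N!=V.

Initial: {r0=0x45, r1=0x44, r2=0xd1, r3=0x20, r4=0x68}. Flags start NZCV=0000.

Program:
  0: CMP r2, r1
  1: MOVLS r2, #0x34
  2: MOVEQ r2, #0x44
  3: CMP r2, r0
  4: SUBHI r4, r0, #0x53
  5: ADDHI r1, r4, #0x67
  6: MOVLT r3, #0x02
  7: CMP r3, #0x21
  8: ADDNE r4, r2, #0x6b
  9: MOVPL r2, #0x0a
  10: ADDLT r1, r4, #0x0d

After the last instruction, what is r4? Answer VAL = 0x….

VAL = 0x3c

[0] flags=1010 → (cmp)
[1] flags=1010 LS?F → skip
[2] flags=1010 EQ?F → skip
[3] flags=1010 → (cmp)
[4] flags=1010 HI?T → r4=0xf2
[5] flags=1010 HI?T → r1=0x59
[6] flags=1010 LT?T → r3=0x02
[7] flags=1000 → (cmp)
[8] flags=1000 NE?T → r4=0x3c
[9] flags=1000 PL?F → skip
[10] flags=1000 LT?T → r1=0x49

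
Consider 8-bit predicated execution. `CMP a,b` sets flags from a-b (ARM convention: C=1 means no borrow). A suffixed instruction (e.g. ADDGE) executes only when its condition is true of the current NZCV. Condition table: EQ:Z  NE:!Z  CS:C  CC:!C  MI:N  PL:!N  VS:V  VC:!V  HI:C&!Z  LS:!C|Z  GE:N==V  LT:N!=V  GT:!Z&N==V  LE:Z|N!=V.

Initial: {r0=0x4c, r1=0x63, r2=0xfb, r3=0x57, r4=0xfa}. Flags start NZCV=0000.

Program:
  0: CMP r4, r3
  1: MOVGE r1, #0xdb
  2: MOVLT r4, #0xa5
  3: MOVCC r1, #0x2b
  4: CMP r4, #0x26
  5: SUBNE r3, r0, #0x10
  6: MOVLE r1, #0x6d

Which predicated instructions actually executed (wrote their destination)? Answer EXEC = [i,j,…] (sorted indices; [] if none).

[0] flags=1010 → (cmp)
[1] flags=1010 GE?F → skip
[2] flags=1010 LT?T → r4=0xa5
[3] flags=1010 CC?F → skip
[4] flags=0011 → (cmp)
[5] flags=0011 NE?T → r3=0x3c
[6] flags=0011 LE?T → r1=0x6d

EXEC = [2,5,6]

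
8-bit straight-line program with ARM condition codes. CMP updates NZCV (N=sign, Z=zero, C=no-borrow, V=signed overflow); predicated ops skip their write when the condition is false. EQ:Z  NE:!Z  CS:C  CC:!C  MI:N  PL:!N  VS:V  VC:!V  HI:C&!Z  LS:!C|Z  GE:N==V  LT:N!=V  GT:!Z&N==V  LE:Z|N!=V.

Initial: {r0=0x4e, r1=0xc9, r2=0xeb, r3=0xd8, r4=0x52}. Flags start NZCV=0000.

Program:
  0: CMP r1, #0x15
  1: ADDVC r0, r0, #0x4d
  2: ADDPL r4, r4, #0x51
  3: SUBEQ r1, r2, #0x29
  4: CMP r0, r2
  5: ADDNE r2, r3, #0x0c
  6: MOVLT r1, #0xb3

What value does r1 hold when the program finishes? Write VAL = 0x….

VAL = 0xb3

[0] flags=1010 → (cmp)
[1] flags=1010 VC?T → r0=0x9b
[2] flags=1010 PL?F → skip
[3] flags=1010 EQ?F → skip
[4] flags=1000 → (cmp)
[5] flags=1000 NE?T → r2=0xe4
[6] flags=1000 LT?T → r1=0xb3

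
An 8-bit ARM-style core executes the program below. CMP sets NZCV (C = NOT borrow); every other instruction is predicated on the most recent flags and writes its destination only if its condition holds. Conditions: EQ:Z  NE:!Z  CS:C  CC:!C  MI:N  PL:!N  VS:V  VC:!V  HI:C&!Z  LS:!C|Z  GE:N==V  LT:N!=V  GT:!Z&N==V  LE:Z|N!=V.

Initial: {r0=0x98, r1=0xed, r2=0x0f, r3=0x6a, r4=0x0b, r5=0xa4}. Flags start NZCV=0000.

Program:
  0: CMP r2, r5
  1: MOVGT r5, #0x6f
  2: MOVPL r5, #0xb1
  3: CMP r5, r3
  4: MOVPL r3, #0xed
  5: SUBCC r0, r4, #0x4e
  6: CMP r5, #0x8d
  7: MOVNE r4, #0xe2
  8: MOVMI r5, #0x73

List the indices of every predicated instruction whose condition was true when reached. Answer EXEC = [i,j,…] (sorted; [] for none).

EXEC = [1,2,4,7]

[0] flags=0000 → (cmp)
[1] flags=0000 GT?T → r5=0x6f
[2] flags=0000 PL?T → r5=0xb1
[3] flags=0011 → (cmp)
[4] flags=0011 PL?T → r3=0xed
[5] flags=0011 CC?F → skip
[6] flags=0010 → (cmp)
[7] flags=0010 NE?T → r4=0xe2
[8] flags=0010 MI?F → skip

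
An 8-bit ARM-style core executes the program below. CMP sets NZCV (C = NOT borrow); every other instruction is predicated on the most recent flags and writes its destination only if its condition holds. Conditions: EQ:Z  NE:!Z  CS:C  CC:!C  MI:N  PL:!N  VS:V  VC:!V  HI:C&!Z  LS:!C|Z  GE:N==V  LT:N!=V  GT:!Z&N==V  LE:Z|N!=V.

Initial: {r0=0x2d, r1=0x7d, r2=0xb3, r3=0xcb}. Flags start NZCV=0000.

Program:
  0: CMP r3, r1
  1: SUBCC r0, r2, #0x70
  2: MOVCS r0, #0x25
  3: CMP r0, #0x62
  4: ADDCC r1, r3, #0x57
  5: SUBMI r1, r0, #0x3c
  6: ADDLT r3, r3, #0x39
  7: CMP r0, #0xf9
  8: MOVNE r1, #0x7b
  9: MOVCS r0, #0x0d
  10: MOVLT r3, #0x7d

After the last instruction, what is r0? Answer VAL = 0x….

[0] flags=0011 → (cmp)
[1] flags=0011 CC?F → skip
[2] flags=0011 CS?T → r0=0x25
[3] flags=1000 → (cmp)
[4] flags=1000 CC?T → r1=0x22
[5] flags=1000 MI?T → r1=0xe9
[6] flags=1000 LT?T → r3=0x04
[7] flags=0000 → (cmp)
[8] flags=0000 NE?T → r1=0x7b
[9] flags=0000 CS?F → skip
[10] flags=0000 LT?F → skip

VAL = 0x25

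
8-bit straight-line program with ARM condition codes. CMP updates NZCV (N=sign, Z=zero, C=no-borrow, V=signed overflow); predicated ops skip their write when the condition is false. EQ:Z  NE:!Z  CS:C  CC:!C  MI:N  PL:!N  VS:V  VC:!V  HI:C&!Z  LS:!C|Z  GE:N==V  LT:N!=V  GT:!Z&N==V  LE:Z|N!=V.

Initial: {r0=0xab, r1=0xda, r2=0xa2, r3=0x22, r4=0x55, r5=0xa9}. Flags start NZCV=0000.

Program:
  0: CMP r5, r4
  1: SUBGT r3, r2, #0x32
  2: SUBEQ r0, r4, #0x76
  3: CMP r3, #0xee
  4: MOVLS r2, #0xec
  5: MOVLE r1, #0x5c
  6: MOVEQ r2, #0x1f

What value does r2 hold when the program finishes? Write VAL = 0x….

0: ✓ CMP  NZCV=0011
1: · SUBGT
2: · SUBEQ
3: ✓ CMP  NZCV=0000
4: ✓ MOVLS  r2←0xec
5: · MOVLE
6: · MOVEQ

VAL = 0xec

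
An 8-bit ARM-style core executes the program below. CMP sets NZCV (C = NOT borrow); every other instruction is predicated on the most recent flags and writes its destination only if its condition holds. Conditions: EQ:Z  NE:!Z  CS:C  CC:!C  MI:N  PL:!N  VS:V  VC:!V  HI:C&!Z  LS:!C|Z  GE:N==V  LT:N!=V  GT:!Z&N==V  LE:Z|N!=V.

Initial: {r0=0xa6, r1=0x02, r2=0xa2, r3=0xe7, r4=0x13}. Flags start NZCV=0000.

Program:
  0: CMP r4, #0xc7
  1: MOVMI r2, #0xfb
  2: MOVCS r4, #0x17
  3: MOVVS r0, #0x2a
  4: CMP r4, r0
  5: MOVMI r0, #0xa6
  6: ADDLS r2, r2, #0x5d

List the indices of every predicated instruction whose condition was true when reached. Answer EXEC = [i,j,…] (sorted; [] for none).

[0] flags=0000 → (cmp)
[1] flags=0000 MI?F → skip
[2] flags=0000 CS?F → skip
[3] flags=0000 VS?F → skip
[4] flags=0000 → (cmp)
[5] flags=0000 MI?F → skip
[6] flags=0000 LS?T → r2=0xff

EXEC = [6]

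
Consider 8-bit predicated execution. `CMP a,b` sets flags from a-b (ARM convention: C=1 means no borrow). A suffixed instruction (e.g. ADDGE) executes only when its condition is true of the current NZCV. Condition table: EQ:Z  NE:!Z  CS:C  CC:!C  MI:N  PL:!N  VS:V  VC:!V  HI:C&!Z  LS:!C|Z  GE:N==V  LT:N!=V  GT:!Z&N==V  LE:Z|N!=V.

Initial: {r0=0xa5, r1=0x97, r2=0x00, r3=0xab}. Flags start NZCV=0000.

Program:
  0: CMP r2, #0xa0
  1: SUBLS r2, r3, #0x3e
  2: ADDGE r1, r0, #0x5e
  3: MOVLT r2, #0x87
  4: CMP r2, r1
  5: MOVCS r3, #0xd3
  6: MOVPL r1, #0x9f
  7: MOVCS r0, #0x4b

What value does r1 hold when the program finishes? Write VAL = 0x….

VAL = 0x9f

0: ✓ CMP  NZCV=0000
1: ✓ SUBLS  r2←0x6d
2: ✓ ADDGE  r1←0x03
3: · MOVLT
4: ✓ CMP  NZCV=0010
5: ✓ MOVCS  r3←0xd3
6: ✓ MOVPL  r1←0x9f
7: ✓ MOVCS  r0←0x4b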